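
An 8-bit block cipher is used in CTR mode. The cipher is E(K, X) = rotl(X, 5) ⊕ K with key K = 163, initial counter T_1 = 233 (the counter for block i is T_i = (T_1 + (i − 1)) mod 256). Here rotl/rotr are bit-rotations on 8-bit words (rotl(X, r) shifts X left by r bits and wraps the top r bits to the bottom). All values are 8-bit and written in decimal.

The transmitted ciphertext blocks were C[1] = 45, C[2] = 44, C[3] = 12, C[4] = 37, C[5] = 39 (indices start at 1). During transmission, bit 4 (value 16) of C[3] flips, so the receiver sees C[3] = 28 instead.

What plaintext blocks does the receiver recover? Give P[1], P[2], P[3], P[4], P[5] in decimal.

P[1] = 179, P[2] = 210, P[3] = 194, P[4] = 27, P[5] = 57

CTR decryption: S_i = E(K, T_i) where T_i is the counter for block i; P_i = C_i ⊕ S_i.
Only C[3] changed, to 28. In CTR, a change in C_i flips the same bit in P_i only; the keystream is unaffected. Decrypting the received ciphertext:
P[1]: T = 233, S = E(K, T) = 158; 45 ⊕ 158 = 179.
P[2]: T = 234, S = E(K, T) = 254; 44 ⊕ 254 = 210.
P[3]: T = 235, S = E(K, T) = 222; 28 ⊕ 222 = 194.
P[4]: T = 236, S = E(K, T) = 62; 37 ⊕ 62 = 27.
P[5]: T = 237, S = E(K, T) = 30; 39 ⊕ 30 = 57.
Blocks that differ from the original plaintext: P[3].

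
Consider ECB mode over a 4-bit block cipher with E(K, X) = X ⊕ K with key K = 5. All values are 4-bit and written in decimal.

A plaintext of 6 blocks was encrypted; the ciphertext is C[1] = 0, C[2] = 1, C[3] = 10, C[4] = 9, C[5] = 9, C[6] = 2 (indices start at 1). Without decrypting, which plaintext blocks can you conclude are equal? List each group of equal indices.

ECB encrypts each block independently with the same key, so equal ciphertext blocks imply equal plaintext blocks.
C[4] = C[5] = 9, so P[4] = P[5].

P[4] = P[5]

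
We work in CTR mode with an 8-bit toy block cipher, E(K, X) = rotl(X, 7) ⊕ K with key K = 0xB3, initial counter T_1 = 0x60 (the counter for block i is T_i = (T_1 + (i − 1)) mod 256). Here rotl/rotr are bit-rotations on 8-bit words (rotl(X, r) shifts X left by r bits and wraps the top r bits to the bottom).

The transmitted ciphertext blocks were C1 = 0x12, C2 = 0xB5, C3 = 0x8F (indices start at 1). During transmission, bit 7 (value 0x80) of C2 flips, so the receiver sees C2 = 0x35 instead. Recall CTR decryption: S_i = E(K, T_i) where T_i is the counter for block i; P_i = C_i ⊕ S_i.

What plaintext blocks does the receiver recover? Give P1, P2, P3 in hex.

P1 = 0x91, P2 = 0x36, P3 = 0x0D

Only C2 changed, to 0x35. In CTR, a change in C_i flips the same bit in P_i only; the keystream is unaffected. Decrypting the received ciphertext:
P1: T = 0x60, S = E(K, T) = 0x83; 0x12 ⊕ 0x83 = 0x91.
P2: T = 0x61, S = E(K, T) = 0x03; 0x35 ⊕ 0x03 = 0x36.
P3: T = 0x62, S = E(K, T) = 0x82; 0x8F ⊕ 0x82 = 0x0D.
Blocks that differ from the original plaintext: P2.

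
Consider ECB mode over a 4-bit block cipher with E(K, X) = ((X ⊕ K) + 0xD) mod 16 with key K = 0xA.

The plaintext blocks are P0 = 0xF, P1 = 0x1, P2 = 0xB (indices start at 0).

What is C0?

C0 = 0x2

ECB encryption: C_i = E(K, P_i).
C0: E(K, 0xF) = 0x2.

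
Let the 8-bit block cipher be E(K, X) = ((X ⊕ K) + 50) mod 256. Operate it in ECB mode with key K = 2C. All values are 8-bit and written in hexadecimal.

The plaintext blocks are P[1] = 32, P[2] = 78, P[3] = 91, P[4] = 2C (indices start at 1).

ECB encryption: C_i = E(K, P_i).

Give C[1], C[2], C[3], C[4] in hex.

C[1]: E(K, 32) = 6E.
C[2]: E(K, 78) = A4.
C[3]: E(K, 91) = 0D.
C[4]: E(K, 2C) = 50.

C[1] = 6E, C[2] = A4, C[3] = 0D, C[4] = 50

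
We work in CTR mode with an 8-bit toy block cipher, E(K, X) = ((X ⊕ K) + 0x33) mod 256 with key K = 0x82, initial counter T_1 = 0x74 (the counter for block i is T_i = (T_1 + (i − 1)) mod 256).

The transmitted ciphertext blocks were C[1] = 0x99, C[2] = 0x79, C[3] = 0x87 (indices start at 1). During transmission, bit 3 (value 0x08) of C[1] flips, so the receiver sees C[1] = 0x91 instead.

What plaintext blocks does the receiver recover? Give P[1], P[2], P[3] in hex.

P[1] = 0xB8, P[2] = 0x53, P[3] = 0xA0

CTR decryption: S_i = E(K, T_i) where T_i is the counter for block i; P_i = C_i ⊕ S_i.
Only C[1] changed, to 0x91. In CTR, a change in C_i flips the same bit in P_i only; the keystream is unaffected. Decrypting the received ciphertext:
P[1]: T = 0x74, S = E(K, T) = 0x29; 0x91 ⊕ 0x29 = 0xB8.
P[2]: T = 0x75, S = E(K, T) = 0x2A; 0x79 ⊕ 0x2A = 0x53.
P[3]: T = 0x76, S = E(K, T) = 0x27; 0x87 ⊕ 0x27 = 0xA0.
Blocks that differ from the original plaintext: P[1].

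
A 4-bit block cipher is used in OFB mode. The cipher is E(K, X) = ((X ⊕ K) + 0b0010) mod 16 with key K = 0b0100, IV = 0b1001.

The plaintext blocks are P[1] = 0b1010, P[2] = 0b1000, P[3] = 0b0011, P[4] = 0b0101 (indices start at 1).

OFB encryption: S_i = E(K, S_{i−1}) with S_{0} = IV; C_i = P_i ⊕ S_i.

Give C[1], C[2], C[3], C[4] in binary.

C[1]: S = E(K, 0b1001) = 0b1111; 0b1010 ⊕ 0b1111 = 0b0101.
C[2]: S = E(K, 0b1111) = 0b1101; 0b1000 ⊕ 0b1101 = 0b0101.
C[3]: S = E(K, 0b1101) = 0b1011; 0b0011 ⊕ 0b1011 = 0b1000.
C[4]: S = E(K, 0b1011) = 0b0001; 0b0101 ⊕ 0b0001 = 0b0100.

C[1] = 0b0101, C[2] = 0b0101, C[3] = 0b1000, C[4] = 0b0100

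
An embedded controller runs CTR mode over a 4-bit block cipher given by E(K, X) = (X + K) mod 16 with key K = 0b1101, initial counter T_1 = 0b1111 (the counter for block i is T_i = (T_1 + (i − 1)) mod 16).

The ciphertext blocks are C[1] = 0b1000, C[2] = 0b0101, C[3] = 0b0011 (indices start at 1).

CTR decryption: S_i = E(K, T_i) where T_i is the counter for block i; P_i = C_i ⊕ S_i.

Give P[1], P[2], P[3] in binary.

P[1] = 0b0100, P[2] = 0b1000, P[3] = 0b1101

P[1]: T = 0b1111, S = E(K, T) = 0b1100; 0b1000 ⊕ 0b1100 = 0b0100.
P[2]: T = 0b0000, S = E(K, T) = 0b1101; 0b0101 ⊕ 0b1101 = 0b1000.
P[3]: T = 0b0001, S = E(K, T) = 0b1110; 0b0011 ⊕ 0b1110 = 0b1101.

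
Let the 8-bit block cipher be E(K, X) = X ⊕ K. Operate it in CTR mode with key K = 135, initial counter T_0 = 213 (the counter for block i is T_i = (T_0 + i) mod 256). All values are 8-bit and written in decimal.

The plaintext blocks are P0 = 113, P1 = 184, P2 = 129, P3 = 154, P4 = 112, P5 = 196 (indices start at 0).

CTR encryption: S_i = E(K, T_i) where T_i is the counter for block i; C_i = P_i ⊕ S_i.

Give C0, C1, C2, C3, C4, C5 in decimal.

C0 = 35, C1 = 233, C2 = 209, C3 = 197, C4 = 46, C5 = 153

C0: T = 213, S = E(K, T) = 82; 113 ⊕ 82 = 35.
C1: T = 214, S = E(K, T) = 81; 184 ⊕ 81 = 233.
C2: T = 215, S = E(K, T) = 80; 129 ⊕ 80 = 209.
C3: T = 216, S = E(K, T) = 95; 154 ⊕ 95 = 197.
C4: T = 217, S = E(K, T) = 94; 112 ⊕ 94 = 46.
C5: T = 218, S = E(K, T) = 93; 196 ⊕ 93 = 153.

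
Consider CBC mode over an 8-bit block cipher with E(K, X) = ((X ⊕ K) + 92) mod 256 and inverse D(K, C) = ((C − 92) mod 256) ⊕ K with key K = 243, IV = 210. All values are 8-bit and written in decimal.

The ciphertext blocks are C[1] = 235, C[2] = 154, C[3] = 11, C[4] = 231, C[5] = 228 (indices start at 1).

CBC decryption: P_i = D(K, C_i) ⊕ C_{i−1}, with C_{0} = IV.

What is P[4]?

P[4]: D(K, 231) = 120; 120 ⊕ 11 = 115.

P[4] = 115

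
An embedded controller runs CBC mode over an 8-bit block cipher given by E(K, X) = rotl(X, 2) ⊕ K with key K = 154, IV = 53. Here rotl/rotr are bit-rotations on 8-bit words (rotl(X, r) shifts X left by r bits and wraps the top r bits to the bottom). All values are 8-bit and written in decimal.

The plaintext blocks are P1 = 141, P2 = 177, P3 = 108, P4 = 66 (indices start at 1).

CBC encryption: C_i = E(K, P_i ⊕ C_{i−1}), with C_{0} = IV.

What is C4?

C1: P1 ⊕ 53 = 184; E(K, 184) = 120.
C2: P2 ⊕ 120 = 201; E(K, 201) = 189.
C3: P3 ⊕ 189 = 209; E(K, 209) = 221.
C4: P4 ⊕ 221 = 159; E(K, 159) = 228.

C4 = 228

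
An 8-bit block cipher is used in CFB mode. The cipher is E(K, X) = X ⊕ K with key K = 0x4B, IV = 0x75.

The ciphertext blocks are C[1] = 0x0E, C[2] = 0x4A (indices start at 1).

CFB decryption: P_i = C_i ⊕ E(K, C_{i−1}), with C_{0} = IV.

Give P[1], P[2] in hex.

P[1] = 0x30, P[2] = 0x0F

P[1]: E(K, 0x75) = 0x3E; 0x0E ⊕ 0x3E = 0x30.
P[2]: E(K, 0x0E) = 0x45; 0x4A ⊕ 0x45 = 0x0F.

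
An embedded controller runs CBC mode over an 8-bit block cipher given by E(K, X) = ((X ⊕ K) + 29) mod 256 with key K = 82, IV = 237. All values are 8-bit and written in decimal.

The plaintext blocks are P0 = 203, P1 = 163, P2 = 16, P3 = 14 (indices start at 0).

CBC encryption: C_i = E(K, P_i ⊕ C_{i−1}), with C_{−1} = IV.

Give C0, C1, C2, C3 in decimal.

C0 = 145, C1 = 125, C2 = 92, C3 = 29

C0: P0 ⊕ 237 = 38; E(K, 38) = 145.
C1: P1 ⊕ 145 = 50; E(K, 50) = 125.
C2: P2 ⊕ 125 = 109; E(K, 109) = 92.
C3: P3 ⊕ 92 = 82; E(K, 82) = 29.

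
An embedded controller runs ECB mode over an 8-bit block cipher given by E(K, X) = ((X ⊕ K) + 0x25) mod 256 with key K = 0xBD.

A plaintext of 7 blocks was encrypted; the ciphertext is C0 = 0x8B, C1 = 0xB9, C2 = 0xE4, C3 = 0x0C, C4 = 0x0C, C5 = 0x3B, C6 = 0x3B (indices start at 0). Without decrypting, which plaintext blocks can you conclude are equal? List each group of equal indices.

ECB encrypts each block independently with the same key, so equal ciphertext blocks imply equal plaintext blocks.
C3 = C4 = 0x0C, so P3 = P4.
C5 = C6 = 0x3B, so P5 = P6.

P3 = P4; P5 = P6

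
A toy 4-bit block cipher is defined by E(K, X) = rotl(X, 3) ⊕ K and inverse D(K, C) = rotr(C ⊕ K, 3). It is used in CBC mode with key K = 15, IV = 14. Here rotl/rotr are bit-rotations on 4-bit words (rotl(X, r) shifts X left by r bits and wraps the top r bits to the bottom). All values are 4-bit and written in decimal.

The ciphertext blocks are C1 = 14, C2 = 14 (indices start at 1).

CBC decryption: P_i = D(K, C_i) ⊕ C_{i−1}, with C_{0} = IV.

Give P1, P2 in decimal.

P1: D(K, 14) = 2; 2 ⊕ 14 = 12.
P2: D(K, 14) = 2; 2 ⊕ 14 = 12.

P1 = 12, P2 = 12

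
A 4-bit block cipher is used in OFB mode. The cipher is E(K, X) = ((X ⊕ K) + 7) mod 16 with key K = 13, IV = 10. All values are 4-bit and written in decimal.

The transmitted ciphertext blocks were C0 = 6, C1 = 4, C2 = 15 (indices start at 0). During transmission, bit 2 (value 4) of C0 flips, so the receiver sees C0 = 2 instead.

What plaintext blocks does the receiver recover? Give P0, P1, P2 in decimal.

OFB decryption: S_i = E(K, S_{i−1}) with S_{−1} = IV; P_i = C_i ⊕ S_i.
Only C0 changed, to 2. In OFB, a change in C_i flips the same bit in P_i only; the keystream is unaffected. Decrypting the received ciphertext:
P0: S = E(K, 10) = 14; 2 ⊕ 14 = 12.
P1: S = E(K, 14) = 10; 4 ⊕ 10 = 14.
P2: S = E(K, 10) = 14; 15 ⊕ 14 = 1.
Blocks that differ from the original plaintext: P0.

P0 = 12, P1 = 14, P2 = 1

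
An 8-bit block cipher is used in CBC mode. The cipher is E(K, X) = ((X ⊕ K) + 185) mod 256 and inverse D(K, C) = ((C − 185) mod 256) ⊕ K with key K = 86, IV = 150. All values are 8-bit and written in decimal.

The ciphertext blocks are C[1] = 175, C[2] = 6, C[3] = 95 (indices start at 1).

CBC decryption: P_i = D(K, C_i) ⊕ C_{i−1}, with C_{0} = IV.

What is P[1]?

P[1]: D(K, 175) = 160; 160 ⊕ 150 = 54.

P[1] = 54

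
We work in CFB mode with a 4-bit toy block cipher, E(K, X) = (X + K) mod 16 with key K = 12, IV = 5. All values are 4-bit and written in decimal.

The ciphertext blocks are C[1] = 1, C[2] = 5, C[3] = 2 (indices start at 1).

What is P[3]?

P[3] = 3

CFB decryption: P_i = C_i ⊕ E(K, C_{i−1}), with C_{0} = IV.
P[3]: E(K, 5) = 1; 2 ⊕ 1 = 3.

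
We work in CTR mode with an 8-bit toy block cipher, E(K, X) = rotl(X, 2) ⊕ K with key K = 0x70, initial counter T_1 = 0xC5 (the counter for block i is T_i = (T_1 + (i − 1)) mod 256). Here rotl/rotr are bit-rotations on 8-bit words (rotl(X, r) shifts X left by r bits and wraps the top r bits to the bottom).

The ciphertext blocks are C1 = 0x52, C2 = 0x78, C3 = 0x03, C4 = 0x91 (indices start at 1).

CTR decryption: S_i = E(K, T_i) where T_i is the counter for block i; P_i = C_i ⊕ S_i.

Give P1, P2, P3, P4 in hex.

P1: T = 0xC5, S = E(K, T) = 0x67; 0x52 ⊕ 0x67 = 0x35.
P2: T = 0xC6, S = E(K, T) = 0x6B; 0x78 ⊕ 0x6B = 0x13.
P3: T = 0xC7, S = E(K, T) = 0x6F; 0x03 ⊕ 0x6F = 0x6C.
P4: T = 0xC8, S = E(K, T) = 0x53; 0x91 ⊕ 0x53 = 0xC2.

P1 = 0x35, P2 = 0x13, P3 = 0x6C, P4 = 0xC2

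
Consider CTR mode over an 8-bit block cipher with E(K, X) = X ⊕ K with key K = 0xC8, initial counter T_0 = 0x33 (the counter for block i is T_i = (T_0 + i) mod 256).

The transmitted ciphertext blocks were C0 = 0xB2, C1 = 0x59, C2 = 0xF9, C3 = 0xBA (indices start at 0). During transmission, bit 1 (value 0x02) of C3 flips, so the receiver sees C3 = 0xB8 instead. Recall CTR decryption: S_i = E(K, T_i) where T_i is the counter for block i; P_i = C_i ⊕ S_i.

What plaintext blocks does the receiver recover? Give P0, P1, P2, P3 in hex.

P0 = 0x49, P1 = 0xA5, P2 = 0x04, P3 = 0x46

Only C3 changed, to 0xB8. In CTR, a change in C_i flips the same bit in P_i only; the keystream is unaffected. Decrypting the received ciphertext:
P0: T = 0x33, S = E(K, T) = 0xFB; 0xB2 ⊕ 0xFB = 0x49.
P1: T = 0x34, S = E(K, T) = 0xFC; 0x59 ⊕ 0xFC = 0xA5.
P2: T = 0x35, S = E(K, T) = 0xFD; 0xF9 ⊕ 0xFD = 0x04.
P3: T = 0x36, S = E(K, T) = 0xFE; 0xB8 ⊕ 0xFE = 0x46.
Blocks that differ from the original plaintext: P3.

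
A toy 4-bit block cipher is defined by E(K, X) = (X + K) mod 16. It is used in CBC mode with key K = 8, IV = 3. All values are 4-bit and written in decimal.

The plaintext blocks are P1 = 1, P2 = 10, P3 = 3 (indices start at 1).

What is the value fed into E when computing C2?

0

CBC encryption: C_i = E(K, P_i ⊕ C_{i−1}), with C_{0} = IV.
C1: P1 ⊕ 3 = 2; E(K, 2) = 10.
C2: P2 ⊕ 10 = 0; E(K, 0) = 8.
So the input to E for block 2 is 0.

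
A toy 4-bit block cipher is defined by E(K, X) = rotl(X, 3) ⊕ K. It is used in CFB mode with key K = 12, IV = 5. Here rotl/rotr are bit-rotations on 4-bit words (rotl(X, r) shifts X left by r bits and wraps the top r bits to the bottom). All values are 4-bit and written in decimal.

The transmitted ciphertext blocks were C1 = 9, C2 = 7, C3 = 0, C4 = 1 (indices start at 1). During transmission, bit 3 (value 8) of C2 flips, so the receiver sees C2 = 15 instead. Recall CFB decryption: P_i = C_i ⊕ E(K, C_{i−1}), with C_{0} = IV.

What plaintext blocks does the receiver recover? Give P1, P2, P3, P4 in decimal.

Only C2 changed, to 15. In CFB, a change in C_i flips the same bit in P_i and garbles P_{i+1}. Decrypting the received ciphertext:
P1: E(K, 5) = 6; 9 ⊕ 6 = 15.
P2: E(K, 9) = 0; 15 ⊕ 0 = 15.
P3: E(K, 15) = 3; 0 ⊕ 3 = 3.
P4: E(K, 0) = 12; 1 ⊕ 12 = 13.
Blocks that differ from the original plaintext: P2, P3.

P1 = 15, P2 = 15, P3 = 3, P4 = 13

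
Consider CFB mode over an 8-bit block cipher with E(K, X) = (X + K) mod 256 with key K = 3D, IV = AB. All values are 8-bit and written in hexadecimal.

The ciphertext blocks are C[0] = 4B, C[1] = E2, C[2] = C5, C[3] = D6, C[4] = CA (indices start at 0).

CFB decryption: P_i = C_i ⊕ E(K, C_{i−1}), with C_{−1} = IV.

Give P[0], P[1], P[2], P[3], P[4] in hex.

P[0]: E(K, AB) = E8; 4B ⊕ E8 = A3.
P[1]: E(K, 4B) = 88; E2 ⊕ 88 = 6A.
P[2]: E(K, E2) = 1F; C5 ⊕ 1F = DA.
P[3]: E(K, C5) = 02; D6 ⊕ 02 = D4.
P[4]: E(K, D6) = 13; CA ⊕ 13 = D9.

P[0] = A3, P[1] = 6A, P[2] = DA, P[3] = D4, P[4] = D9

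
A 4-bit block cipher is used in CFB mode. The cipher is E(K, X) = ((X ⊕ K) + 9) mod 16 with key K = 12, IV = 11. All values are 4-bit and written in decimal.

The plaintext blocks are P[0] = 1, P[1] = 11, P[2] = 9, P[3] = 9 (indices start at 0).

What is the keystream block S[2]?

CFB encryption: C_i = P_i ⊕ E(K, C_{i−1}), with C_{−1} = IV.
C[0]: E(K, 11) = 0; 1 ⊕ 0 = 1.
C[1]: E(K, 1) = 6; 11 ⊕ 6 = 13.
C[2]: E(K, 13) = 10; 9 ⊕ 10 = 3.
So S[2] = 10.

10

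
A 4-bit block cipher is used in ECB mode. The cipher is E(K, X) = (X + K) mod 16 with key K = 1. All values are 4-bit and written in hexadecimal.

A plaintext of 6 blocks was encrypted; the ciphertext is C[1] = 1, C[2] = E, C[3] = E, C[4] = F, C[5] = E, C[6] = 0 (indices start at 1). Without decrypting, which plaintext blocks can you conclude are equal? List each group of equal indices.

P[2] = P[3] = P[5]

ECB encrypts each block independently with the same key, so equal ciphertext blocks imply equal plaintext blocks.
C[2] = C[3] = C[5] = E, so P[2] = P[3] = P[5].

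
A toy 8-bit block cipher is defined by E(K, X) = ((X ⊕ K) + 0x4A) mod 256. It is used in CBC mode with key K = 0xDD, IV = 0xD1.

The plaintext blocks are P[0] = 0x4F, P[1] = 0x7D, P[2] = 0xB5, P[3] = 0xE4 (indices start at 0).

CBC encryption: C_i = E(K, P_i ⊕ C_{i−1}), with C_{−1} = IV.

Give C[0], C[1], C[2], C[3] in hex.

C[0] = 0x8D, C[1] = 0x77, C[2] = 0x69, C[3] = 0x9A

C[0]: P[0] ⊕ 0xD1 = 0x9E; E(K, 0x9E) = 0x8D.
C[1]: P[1] ⊕ 0x8D = 0xF0; E(K, 0xF0) = 0x77.
C[2]: P[2] ⊕ 0x77 = 0xC2; E(K, 0xC2) = 0x69.
C[3]: P[3] ⊕ 0x69 = 0x8D; E(K, 0x8D) = 0x9A.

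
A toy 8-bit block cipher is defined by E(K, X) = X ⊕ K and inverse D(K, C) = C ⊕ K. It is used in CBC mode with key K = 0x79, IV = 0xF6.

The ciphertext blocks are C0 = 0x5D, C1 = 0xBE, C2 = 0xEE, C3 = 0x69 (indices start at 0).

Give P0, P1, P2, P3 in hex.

P0 = 0xD2, P1 = 0x9A, P2 = 0x29, P3 = 0xFE

CBC decryption: P_i = D(K, C_i) ⊕ C_{i−1}, with C_{−1} = IV.
P0: D(K, 0x5D) = 0x24; 0x24 ⊕ 0xF6 = 0xD2.
P1: D(K, 0xBE) = 0xC7; 0xC7 ⊕ 0x5D = 0x9A.
P2: D(K, 0xEE) = 0x97; 0x97 ⊕ 0xBE = 0x29.
P3: D(K, 0x69) = 0x10; 0x10 ⊕ 0xEE = 0xFE.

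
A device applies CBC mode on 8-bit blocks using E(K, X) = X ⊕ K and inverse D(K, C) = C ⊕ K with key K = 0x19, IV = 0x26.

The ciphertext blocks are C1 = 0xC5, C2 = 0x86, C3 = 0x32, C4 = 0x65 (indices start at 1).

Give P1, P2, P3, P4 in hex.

CBC decryption: P_i = D(K, C_i) ⊕ C_{i−1}, with C_{0} = IV.
P1: D(K, 0xC5) = 0xDC; 0xDC ⊕ 0x26 = 0xFA.
P2: D(K, 0x86) = 0x9F; 0x9F ⊕ 0xC5 = 0x5A.
P3: D(K, 0x32) = 0x2B; 0x2B ⊕ 0x86 = 0xAD.
P4: D(K, 0x65) = 0x7C; 0x7C ⊕ 0x32 = 0x4E.

P1 = 0xFA, P2 = 0x5A, P3 = 0xAD, P4 = 0x4E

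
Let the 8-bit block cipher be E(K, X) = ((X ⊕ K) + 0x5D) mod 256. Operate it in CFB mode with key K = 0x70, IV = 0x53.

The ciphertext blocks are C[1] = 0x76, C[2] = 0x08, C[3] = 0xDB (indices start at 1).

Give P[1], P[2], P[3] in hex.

CFB decryption: P_i = C_i ⊕ E(K, C_{i−1}), with C_{0} = IV.
P[1]: E(K, 0x53) = 0x80; 0x76 ⊕ 0x80 = 0xF6.
P[2]: E(K, 0x76) = 0x63; 0x08 ⊕ 0x63 = 0x6B.
P[3]: E(K, 0x08) = 0xD5; 0xDB ⊕ 0xD5 = 0x0E.

P[1] = 0xF6, P[2] = 0x6B, P[3] = 0x0E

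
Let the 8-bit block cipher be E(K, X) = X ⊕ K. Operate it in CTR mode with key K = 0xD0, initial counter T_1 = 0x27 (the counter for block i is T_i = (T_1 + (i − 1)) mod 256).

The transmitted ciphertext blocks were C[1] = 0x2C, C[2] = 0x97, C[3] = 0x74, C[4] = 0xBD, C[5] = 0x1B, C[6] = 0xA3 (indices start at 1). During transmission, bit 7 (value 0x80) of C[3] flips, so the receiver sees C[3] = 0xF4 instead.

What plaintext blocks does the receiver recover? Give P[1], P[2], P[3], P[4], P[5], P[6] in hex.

CTR decryption: S_i = E(K, T_i) where T_i is the counter for block i; P_i = C_i ⊕ S_i.
Only C[3] changed, to 0xF4. In CTR, a change in C_i flips the same bit in P_i only; the keystream is unaffected. Decrypting the received ciphertext:
P[1]: T = 0x27, S = E(K, T) = 0xF7; 0x2C ⊕ 0xF7 = 0xDB.
P[2]: T = 0x28, S = E(K, T) = 0xF8; 0x97 ⊕ 0xF8 = 0x6F.
P[3]: T = 0x29, S = E(K, T) = 0xF9; 0xF4 ⊕ 0xF9 = 0x0D.
P[4]: T = 0x2A, S = E(K, T) = 0xFA; 0xBD ⊕ 0xFA = 0x47.
P[5]: T = 0x2B, S = E(K, T) = 0xFB; 0x1B ⊕ 0xFB = 0xE0.
P[6]: T = 0x2C, S = E(K, T) = 0xFC; 0xA3 ⊕ 0xFC = 0x5F.
Blocks that differ from the original plaintext: P[3].

P[1] = 0xDB, P[2] = 0x6F, P[3] = 0x0D, P[4] = 0x47, P[5] = 0xE0, P[6] = 0x5F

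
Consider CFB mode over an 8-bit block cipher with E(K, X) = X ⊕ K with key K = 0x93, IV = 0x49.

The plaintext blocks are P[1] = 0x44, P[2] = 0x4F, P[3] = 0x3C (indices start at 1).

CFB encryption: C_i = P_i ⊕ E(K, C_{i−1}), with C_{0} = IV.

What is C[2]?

C[2] = 0x42

C[1]: E(K, 0x49) = 0xDA; 0x44 ⊕ 0xDA = 0x9E.
C[2]: E(K, 0x9E) = 0x0D; 0x4F ⊕ 0x0D = 0x42.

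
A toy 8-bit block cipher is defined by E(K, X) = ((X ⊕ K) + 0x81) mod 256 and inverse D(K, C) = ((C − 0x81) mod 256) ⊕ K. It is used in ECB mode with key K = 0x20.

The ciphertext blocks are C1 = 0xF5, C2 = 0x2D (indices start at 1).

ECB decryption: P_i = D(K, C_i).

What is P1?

P1: D(K, 0xF5) = 0x54.

P1 = 0x54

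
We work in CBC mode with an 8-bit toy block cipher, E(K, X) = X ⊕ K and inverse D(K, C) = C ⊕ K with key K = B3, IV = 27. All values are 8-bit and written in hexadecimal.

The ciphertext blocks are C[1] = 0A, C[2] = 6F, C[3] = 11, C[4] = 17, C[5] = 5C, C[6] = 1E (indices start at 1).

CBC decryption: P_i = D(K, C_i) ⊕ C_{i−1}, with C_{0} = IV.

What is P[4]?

P[4] = B5

P[4]: D(K, 17) = A4; A4 ⊕ 11 = B5.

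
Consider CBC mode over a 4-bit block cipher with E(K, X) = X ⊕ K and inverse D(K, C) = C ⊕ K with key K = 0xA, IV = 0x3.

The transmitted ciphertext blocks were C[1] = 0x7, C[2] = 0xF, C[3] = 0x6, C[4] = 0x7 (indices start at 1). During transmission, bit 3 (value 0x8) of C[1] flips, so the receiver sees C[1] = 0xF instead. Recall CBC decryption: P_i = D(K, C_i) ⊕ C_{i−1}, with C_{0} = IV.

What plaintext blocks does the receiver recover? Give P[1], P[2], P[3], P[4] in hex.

P[1] = 0x6, P[2] = 0xA, P[3] = 0x3, P[4] = 0xB

Only C[1] changed, to 0xF. In CBC, a change in C_i garbles P_i and flips the same bit in P_{i+1}. Decrypting the received ciphertext:
P[1]: D(K, 0xF) = 0x5; 0x5 ⊕ 0x3 = 0x6.
P[2]: D(K, 0xF) = 0x5; 0x5 ⊕ 0xF = 0xA.
P[3]: D(K, 0x6) = 0xC; 0xC ⊕ 0xF = 0x3.
P[4]: D(K, 0x7) = 0xD; 0xD ⊕ 0x6 = 0xB.
Blocks that differ from the original plaintext: P[1], P[2].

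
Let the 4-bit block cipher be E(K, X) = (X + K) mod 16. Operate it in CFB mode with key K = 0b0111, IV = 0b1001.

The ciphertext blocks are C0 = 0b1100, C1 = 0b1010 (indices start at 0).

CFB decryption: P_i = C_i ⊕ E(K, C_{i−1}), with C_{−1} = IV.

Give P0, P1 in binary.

P0: E(K, 0b1001) = 0b0000; 0b1100 ⊕ 0b0000 = 0b1100.
P1: E(K, 0b1100) = 0b0011; 0b1010 ⊕ 0b0011 = 0b1001.

P0 = 0b1100, P1 = 0b1001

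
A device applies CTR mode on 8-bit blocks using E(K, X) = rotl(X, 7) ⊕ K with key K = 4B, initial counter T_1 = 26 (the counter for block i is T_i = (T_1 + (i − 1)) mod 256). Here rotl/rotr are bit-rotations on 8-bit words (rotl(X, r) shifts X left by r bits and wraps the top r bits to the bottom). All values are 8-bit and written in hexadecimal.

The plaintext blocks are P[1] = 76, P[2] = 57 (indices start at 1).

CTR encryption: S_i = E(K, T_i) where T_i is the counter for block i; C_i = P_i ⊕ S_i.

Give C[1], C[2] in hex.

C[1]: T = 26, S = E(K, T) = 58; 76 ⊕ 58 = 2E.
C[2]: T = 27, S = E(K, T) = D8; 57 ⊕ D8 = 8F.

C[1] = 2E, C[2] = 8F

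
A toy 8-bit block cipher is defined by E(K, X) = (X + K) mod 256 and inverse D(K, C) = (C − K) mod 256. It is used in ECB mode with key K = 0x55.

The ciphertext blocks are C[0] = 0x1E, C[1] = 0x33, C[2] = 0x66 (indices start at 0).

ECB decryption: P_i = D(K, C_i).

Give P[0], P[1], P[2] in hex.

P[0] = 0xC9, P[1] = 0xDE, P[2] = 0x11

P[0]: D(K, 0x1E) = 0xC9.
P[1]: D(K, 0x33) = 0xDE.
P[2]: D(K, 0x66) = 0x11.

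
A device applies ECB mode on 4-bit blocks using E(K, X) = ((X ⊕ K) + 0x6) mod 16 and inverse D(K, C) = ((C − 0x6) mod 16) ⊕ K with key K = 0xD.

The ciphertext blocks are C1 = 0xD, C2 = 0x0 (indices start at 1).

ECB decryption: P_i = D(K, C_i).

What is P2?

P2 = 0x7

P2: D(K, 0x0) = 0x7.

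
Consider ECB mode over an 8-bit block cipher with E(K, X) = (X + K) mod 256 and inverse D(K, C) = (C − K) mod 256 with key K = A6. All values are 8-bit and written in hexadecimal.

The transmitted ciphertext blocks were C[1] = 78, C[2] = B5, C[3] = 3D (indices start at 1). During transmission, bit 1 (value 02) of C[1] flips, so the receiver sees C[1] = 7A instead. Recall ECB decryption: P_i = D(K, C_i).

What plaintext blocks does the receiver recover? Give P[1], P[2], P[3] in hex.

Only C[1] changed, to 7A. In ECB, a change in C_i affects only P_i. Decrypting the received ciphertext:
P[1]: D(K, 7A) = D4.
P[2]: D(K, B5) = 0F.
P[3]: D(K, 3D) = 97.
Blocks that differ from the original plaintext: P[1].

P[1] = D4, P[2] = 0F, P[3] = 97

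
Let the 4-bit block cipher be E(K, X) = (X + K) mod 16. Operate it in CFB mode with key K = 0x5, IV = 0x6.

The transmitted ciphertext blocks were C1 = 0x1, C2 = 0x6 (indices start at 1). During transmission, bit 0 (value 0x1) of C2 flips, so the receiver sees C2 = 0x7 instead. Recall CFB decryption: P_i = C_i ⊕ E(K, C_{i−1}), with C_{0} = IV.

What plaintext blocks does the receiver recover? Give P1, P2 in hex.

Only C2 changed, to 0x7. In CFB, a change in C_i flips the same bit in P_i and garbles P_{i+1}. Decrypting the received ciphertext:
P1: E(K, 0x6) = 0xB; 0x1 ⊕ 0xB = 0xA.
P2: E(K, 0x1) = 0x6; 0x7 ⊕ 0x6 = 0x1.
Blocks that differ from the original plaintext: P2.

P1 = 0xA, P2 = 0x1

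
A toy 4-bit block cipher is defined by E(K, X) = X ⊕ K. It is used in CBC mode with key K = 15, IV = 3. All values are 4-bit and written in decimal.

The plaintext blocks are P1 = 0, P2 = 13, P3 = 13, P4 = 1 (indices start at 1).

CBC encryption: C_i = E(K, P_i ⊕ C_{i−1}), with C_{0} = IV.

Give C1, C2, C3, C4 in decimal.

C1: P1 ⊕ 3 = 3; E(K, 3) = 12.
C2: P2 ⊕ 12 = 1; E(K, 1) = 14.
C3: P3 ⊕ 14 = 3; E(K, 3) = 12.
C4: P4 ⊕ 12 = 13; E(K, 13) = 2.

C1 = 12, C2 = 14, C3 = 12, C4 = 2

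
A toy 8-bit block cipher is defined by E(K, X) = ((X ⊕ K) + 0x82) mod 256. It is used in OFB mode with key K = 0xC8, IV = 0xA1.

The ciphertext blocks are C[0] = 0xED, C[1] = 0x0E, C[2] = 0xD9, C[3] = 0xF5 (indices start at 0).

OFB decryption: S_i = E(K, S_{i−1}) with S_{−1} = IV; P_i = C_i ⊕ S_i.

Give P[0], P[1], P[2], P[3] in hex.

P[0]: S = E(K, 0xA1) = 0xEB; 0xED ⊕ 0xEB = 0x06.
P[1]: S = E(K, 0xEB) = 0xA5; 0x0E ⊕ 0xA5 = 0xAB.
P[2]: S = E(K, 0xA5) = 0xEF; 0xD9 ⊕ 0xEF = 0x36.
P[3]: S = E(K, 0xEF) = 0xA9; 0xF5 ⊕ 0xA9 = 0x5C.

P[0] = 0x06, P[1] = 0xAB, P[2] = 0x36, P[3] = 0x5C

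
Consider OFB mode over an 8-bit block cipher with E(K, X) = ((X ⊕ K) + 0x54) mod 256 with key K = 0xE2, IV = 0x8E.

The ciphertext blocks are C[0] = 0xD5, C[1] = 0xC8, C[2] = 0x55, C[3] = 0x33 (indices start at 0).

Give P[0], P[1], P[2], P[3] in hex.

OFB decryption: S_i = E(K, S_{i−1}) with S_{−1} = IV; P_i = C_i ⊕ S_i.
P[0]: S = E(K, 0x8E) = 0xC0; 0xD5 ⊕ 0xC0 = 0x15.
P[1]: S = E(K, 0xC0) = 0x76; 0xC8 ⊕ 0x76 = 0xBE.
P[2]: S = E(K, 0x76) = 0xE8; 0x55 ⊕ 0xE8 = 0xBD.
P[3]: S = E(K, 0xE8) = 0x5E; 0x33 ⊕ 0x5E = 0x6D.

P[0] = 0x15, P[1] = 0xBE, P[2] = 0xBD, P[3] = 0x6D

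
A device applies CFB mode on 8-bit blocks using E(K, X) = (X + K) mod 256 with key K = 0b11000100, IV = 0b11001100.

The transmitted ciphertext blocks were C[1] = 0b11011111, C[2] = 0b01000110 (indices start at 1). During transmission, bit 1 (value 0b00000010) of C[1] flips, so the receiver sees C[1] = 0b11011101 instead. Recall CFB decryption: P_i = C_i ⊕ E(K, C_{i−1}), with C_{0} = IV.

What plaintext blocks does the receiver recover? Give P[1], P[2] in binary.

P[1] = 0b01001101, P[2] = 0b11100111

Only C[1] changed, to 0b11011101. In CFB, a change in C_i flips the same bit in P_i and garbles P_{i+1}. Decrypting the received ciphertext:
P[1]: E(K, 0b11001100) = 0b10010000; 0b11011101 ⊕ 0b10010000 = 0b01001101.
P[2]: E(K, 0b11011101) = 0b10100001; 0b01000110 ⊕ 0b10100001 = 0b11100111.
Blocks that differ from the original plaintext: P[1], P[2].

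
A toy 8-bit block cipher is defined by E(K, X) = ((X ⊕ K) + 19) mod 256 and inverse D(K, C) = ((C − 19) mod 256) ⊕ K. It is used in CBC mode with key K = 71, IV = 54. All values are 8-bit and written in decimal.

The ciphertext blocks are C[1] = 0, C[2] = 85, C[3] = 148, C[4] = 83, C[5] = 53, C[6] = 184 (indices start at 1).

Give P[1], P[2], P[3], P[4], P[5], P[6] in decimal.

P[1] = 156, P[2] = 5, P[3] = 147, P[4] = 147, P[5] = 54, P[6] = 215

CBC decryption: P_i = D(K, C_i) ⊕ C_{i−1}, with C_{0} = IV.
P[1]: D(K, 0) = 170; 170 ⊕ 54 = 156.
P[2]: D(K, 85) = 5; 5 ⊕ 0 = 5.
P[3]: D(K, 148) = 198; 198 ⊕ 85 = 147.
P[4]: D(K, 83) = 7; 7 ⊕ 148 = 147.
P[5]: D(K, 53) = 101; 101 ⊕ 83 = 54.
P[6]: D(K, 184) = 226; 226 ⊕ 53 = 215.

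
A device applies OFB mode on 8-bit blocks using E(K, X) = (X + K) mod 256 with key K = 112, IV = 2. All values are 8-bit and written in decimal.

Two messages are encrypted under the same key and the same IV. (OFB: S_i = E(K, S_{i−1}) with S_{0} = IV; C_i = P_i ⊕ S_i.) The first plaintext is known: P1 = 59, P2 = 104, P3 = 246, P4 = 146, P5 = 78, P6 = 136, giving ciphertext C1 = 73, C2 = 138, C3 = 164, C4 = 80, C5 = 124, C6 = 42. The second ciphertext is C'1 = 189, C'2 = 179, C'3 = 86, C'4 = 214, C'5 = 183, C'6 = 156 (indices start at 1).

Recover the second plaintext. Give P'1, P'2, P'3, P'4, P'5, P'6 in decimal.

P'1 = 207, P'2 = 81, P'3 = 4, P'4 = 20, P'5 = 133, P'6 = 62

In OFB with a reused IV, both messages share the same keystream S_i, so C_i ⊕ C'_i = P_i ⊕ P'_i and thus P'_i = P_i ⊕ C_i ⊕ C'_i.
P'1: 59 ⊕ 73 ⊕ 189 = 207.
P'2: 104 ⊕ 138 ⊕ 179 = 81.
P'3: 246 ⊕ 164 ⊕ 86 = 4.
P'4: 146 ⊕ 80 ⊕ 214 = 20.
P'5: 78 ⊕ 124 ⊕ 183 = 133.
P'6: 136 ⊕ 42 ⊕ 156 = 62.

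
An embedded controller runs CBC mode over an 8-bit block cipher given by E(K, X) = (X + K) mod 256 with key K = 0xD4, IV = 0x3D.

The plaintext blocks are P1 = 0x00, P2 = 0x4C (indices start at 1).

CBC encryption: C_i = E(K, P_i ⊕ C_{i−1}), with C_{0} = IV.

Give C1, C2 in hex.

C1: P1 ⊕ 0x3D = 0x3D; E(K, 0x3D) = 0x11.
C2: P2 ⊕ 0x11 = 0x5D; E(K, 0x5D) = 0x31.

C1 = 0x11, C2 = 0x31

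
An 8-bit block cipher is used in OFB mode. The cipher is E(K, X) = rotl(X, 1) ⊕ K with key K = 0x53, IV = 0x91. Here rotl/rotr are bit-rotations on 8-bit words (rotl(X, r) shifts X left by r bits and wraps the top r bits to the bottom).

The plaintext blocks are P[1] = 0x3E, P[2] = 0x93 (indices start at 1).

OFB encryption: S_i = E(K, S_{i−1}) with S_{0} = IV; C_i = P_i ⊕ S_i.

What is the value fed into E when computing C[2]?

0x70

C[1]: S = E(K, 0x91) = 0x70; 0x3E ⊕ 0x70 = 0x4E.
C[2]: S = E(K, 0x70) = 0xB3; 0x93 ⊕ 0xB3 = 0x20.
So the input to E for block [2] is 0x70.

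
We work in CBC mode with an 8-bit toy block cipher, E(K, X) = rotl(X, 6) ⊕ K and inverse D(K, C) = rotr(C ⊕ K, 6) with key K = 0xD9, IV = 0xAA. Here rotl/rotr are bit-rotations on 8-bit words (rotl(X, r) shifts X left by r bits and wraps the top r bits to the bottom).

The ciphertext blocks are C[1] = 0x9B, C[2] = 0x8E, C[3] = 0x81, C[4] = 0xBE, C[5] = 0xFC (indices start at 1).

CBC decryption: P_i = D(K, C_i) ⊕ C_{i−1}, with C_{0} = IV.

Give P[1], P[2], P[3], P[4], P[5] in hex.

P[1]: D(K, 0x9B) = 0x09; 0x09 ⊕ 0xAA = 0xA3.
P[2]: D(K, 0x8E) = 0x5D; 0x5D ⊕ 0x9B = 0xC6.
P[3]: D(K, 0x81) = 0x61; 0x61 ⊕ 0x8E = 0xEF.
P[4]: D(K, 0xBE) = 0x9D; 0x9D ⊕ 0x81 = 0x1C.
P[5]: D(K, 0xFC) = 0x94; 0x94 ⊕ 0xBE = 0x2A.

P[1] = 0xA3, P[2] = 0xC6, P[3] = 0xEF, P[4] = 0x1C, P[5] = 0x2A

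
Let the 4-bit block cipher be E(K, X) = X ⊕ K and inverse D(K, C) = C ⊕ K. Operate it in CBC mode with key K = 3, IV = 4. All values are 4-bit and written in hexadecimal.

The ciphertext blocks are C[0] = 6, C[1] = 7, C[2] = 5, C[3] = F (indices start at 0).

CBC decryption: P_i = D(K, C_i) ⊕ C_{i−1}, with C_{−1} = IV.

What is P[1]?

P[1] = 2

P[1]: D(K, 7) = 4; 4 ⊕ 6 = 2.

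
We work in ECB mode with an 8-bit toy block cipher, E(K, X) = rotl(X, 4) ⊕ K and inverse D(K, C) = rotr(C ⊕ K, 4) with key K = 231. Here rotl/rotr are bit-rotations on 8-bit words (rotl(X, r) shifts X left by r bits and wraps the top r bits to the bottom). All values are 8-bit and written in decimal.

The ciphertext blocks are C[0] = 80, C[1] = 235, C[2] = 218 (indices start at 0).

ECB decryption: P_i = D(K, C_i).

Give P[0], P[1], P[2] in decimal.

P[0]: D(K, 80) = 123.
P[1]: D(K, 235) = 192.
P[2]: D(K, 218) = 211.

P[0] = 123, P[1] = 192, P[2] = 211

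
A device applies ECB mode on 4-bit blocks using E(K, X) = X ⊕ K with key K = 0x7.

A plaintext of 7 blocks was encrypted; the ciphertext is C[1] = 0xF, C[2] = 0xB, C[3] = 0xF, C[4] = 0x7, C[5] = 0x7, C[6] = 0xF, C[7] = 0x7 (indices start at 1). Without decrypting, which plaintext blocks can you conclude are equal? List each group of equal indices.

ECB encrypts each block independently with the same key, so equal ciphertext blocks imply equal plaintext blocks.
C[1] = C[3] = C[6] = 0xF, so P[1] = P[3] = P[6].
C[4] = C[5] = C[7] = 0x7, so P[4] = P[5] = P[7].

P[1] = P[3] = P[6]; P[4] = P[5] = P[7]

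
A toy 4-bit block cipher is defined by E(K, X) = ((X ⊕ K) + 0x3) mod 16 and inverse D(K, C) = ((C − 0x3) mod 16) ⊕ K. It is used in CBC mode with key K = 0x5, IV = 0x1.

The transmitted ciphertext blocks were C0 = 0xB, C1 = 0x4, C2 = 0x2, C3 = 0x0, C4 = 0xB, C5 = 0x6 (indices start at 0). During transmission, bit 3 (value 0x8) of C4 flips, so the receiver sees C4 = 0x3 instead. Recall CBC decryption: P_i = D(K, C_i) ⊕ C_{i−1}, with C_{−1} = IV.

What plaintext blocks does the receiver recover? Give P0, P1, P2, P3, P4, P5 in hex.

Only C4 changed, to 0x3. In CBC, a change in C_i garbles P_i and flips the same bit in P_{i+1}. Decrypting the received ciphertext:
P0: D(K, 0xB) = 0xD; 0xD ⊕ 0x1 = 0xC.
P1: D(K, 0x4) = 0x4; 0x4 ⊕ 0xB = 0xF.
P2: D(K, 0x2) = 0xA; 0xA ⊕ 0x4 = 0xE.
P3: D(K, 0x0) = 0x8; 0x8 ⊕ 0x2 = 0xA.
P4: D(K, 0x3) = 0x5; 0x5 ⊕ 0x0 = 0x5.
P5: D(K, 0x6) = 0x6; 0x6 ⊕ 0x3 = 0x5.
Blocks that differ from the original plaintext: P4, P5.

P0 = 0xC, P1 = 0xF, P2 = 0xE, P3 = 0xA, P4 = 0x5, P5 = 0x5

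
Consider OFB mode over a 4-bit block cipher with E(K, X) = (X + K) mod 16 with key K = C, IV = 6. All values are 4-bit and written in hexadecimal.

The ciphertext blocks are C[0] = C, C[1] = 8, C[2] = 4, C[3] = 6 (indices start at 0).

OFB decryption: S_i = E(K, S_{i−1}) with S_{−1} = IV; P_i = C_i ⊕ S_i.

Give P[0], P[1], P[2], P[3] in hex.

P[0] = E, P[1] = 6, P[2] = E, P[3] = 0

P[0]: S = E(K, 6) = 2; C ⊕ 2 = E.
P[1]: S = E(K, 2) = E; 8 ⊕ E = 6.
P[2]: S = E(K, E) = A; 4 ⊕ A = E.
P[3]: S = E(K, A) = 6; 6 ⊕ 6 = 0.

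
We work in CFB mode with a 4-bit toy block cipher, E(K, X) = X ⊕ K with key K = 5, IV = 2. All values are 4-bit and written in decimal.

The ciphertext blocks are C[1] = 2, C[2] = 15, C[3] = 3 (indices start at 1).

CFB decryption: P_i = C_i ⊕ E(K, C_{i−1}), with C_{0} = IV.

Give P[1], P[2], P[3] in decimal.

P[1]: E(K, 2) = 7; 2 ⊕ 7 = 5.
P[2]: E(K, 2) = 7; 15 ⊕ 7 = 8.
P[3]: E(K, 15) = 10; 3 ⊕ 10 = 9.

P[1] = 5, P[2] = 8, P[3] = 9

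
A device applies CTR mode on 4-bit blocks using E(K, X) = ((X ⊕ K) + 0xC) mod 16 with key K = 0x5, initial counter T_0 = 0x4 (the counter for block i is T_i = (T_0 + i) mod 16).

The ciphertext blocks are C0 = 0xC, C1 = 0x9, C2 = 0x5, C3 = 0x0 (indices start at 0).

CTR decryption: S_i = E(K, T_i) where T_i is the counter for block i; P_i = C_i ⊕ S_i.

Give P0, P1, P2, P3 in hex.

P0 = 0x1, P1 = 0x5, P2 = 0xA, P3 = 0xE

P0: T = 0x4, S = E(K, T) = 0xD; 0xC ⊕ 0xD = 0x1.
P1: T = 0x5, S = E(K, T) = 0xC; 0x9 ⊕ 0xC = 0x5.
P2: T = 0x6, S = E(K, T) = 0xF; 0x5 ⊕ 0xF = 0xA.
P3: T = 0x7, S = E(K, T) = 0xE; 0x0 ⊕ 0xE = 0xE.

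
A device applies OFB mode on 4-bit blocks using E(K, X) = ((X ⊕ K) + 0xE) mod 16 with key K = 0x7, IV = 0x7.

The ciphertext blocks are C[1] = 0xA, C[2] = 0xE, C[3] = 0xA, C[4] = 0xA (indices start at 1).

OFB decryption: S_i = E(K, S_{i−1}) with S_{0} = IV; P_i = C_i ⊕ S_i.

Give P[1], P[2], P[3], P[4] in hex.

P[1] = 0x4, P[2] = 0x9, P[3] = 0x4, P[4] = 0xD

P[1]: S = E(K, 0x7) = 0xE; 0xA ⊕ 0xE = 0x4.
P[2]: S = E(K, 0xE) = 0x7; 0xE ⊕ 0x7 = 0x9.
P[3]: S = E(K, 0x7) = 0xE; 0xA ⊕ 0xE = 0x4.
P[4]: S = E(K, 0xE) = 0x7; 0xA ⊕ 0x7 = 0xD.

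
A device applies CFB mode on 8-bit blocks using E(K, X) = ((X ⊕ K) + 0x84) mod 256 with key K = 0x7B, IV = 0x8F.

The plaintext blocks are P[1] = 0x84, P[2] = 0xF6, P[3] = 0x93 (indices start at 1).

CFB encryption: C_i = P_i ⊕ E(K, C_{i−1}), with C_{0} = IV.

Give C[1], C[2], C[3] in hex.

C[1] = 0xFC, C[2] = 0xFD, C[3] = 0x99

C[1]: E(K, 0x8F) = 0x78; 0x84 ⊕ 0x78 = 0xFC.
C[2]: E(K, 0xFC) = 0x0B; 0xF6 ⊕ 0x0B = 0xFD.
C[3]: E(K, 0xFD) = 0x0A; 0x93 ⊕ 0x0A = 0x99.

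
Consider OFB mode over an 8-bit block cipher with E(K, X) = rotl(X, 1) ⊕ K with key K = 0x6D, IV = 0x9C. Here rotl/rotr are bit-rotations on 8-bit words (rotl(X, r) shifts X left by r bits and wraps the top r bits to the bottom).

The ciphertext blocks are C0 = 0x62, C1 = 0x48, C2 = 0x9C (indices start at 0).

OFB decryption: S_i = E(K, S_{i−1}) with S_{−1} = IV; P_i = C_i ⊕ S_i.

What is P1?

P0: S = E(K, 0x9C) = 0x54; 0x62 ⊕ 0x54 = 0x36.
P1: S = E(K, 0x54) = 0xC5; 0x48 ⊕ 0xC5 = 0x8D.

P1 = 0x8D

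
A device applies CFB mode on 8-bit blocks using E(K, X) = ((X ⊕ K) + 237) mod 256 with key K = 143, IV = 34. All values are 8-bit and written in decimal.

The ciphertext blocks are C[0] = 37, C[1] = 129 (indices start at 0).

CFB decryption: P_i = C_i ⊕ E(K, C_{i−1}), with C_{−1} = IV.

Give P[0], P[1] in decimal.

P[0]: E(K, 34) = 154; 37 ⊕ 154 = 191.
P[1]: E(K, 37) = 151; 129 ⊕ 151 = 22.

P[0] = 191, P[1] = 22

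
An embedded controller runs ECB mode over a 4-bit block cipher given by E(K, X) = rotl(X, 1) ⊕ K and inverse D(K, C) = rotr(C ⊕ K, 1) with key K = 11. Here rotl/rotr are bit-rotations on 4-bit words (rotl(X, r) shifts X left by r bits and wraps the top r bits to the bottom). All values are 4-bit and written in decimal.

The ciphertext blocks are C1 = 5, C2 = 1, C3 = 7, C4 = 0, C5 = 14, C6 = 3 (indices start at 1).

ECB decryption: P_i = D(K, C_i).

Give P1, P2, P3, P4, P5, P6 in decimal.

P1 = 7, P2 = 5, P3 = 6, P4 = 13, P5 = 10, P6 = 4

P1: D(K, 5) = 7.
P2: D(K, 1) = 5.
P3: D(K, 7) = 6.
P4: D(K, 0) = 13.
P5: D(K, 14) = 10.
P6: D(K, 3) = 4.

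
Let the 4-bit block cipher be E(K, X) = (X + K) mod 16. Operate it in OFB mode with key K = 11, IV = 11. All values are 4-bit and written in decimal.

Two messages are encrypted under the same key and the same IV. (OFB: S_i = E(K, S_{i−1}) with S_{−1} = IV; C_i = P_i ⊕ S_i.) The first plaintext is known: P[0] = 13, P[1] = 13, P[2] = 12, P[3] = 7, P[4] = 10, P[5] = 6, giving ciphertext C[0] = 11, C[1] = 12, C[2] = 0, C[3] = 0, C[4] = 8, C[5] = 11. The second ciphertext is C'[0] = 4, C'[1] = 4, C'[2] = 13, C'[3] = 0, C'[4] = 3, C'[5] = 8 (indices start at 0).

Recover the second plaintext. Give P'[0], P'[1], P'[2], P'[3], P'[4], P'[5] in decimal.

P'[0] = 2, P'[1] = 5, P'[2] = 1, P'[3] = 7, P'[4] = 1, P'[5] = 5

In OFB with a reused IV, both messages share the same keystream S_i, so C_i ⊕ C'_i = P_i ⊕ P'_i and thus P'_i = P_i ⊕ C_i ⊕ C'_i.
P'[0]: 13 ⊕ 11 ⊕ 4 = 2.
P'[1]: 13 ⊕ 12 ⊕ 4 = 5.
P'[2]: 12 ⊕ 0 ⊕ 13 = 1.
P'[3]: 7 ⊕ 0 ⊕ 0 = 7.
P'[4]: 10 ⊕ 8 ⊕ 3 = 1.
P'[5]: 6 ⊕ 11 ⊕ 8 = 5.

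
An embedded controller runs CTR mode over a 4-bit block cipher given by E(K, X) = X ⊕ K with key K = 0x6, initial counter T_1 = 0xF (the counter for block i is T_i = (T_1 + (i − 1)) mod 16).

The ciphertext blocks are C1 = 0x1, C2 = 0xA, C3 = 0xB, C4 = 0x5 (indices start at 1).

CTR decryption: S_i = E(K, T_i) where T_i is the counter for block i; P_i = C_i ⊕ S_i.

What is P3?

P3: T = 0x1, S = E(K, T) = 0x7; 0xB ⊕ 0x7 = 0xC.

P3 = 0xC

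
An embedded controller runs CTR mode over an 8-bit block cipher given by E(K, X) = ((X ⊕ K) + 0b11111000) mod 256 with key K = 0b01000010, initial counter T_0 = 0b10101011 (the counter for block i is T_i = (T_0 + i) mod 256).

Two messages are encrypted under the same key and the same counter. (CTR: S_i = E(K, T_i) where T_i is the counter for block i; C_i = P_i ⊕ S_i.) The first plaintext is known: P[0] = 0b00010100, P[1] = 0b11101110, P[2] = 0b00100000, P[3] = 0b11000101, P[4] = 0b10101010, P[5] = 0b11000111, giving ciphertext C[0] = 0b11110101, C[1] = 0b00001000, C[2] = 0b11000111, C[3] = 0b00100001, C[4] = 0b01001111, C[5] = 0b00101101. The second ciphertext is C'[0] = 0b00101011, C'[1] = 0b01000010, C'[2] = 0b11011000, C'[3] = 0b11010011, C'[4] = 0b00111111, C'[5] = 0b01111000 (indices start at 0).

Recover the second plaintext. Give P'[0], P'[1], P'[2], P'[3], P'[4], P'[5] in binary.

In CTR with a reused counter, both messages share the same keystream S_i, so C_i ⊕ C'_i = P_i ⊕ P'_i and thus P'_i = P_i ⊕ C_i ⊕ C'_i.
P'[0]: 0b00010100 ⊕ 0b11110101 ⊕ 0b00101011 = 0b11001010.
P'[1]: 0b11101110 ⊕ 0b00001000 ⊕ 0b01000010 = 0b10100100.
P'[2]: 0b00100000 ⊕ 0b11000111 ⊕ 0b11011000 = 0b00111111.
P'[3]: 0b11000101 ⊕ 0b00100001 ⊕ 0b11010011 = 0b00110111.
P'[4]: 0b10101010 ⊕ 0b01001111 ⊕ 0b00111111 = 0b11011010.
P'[5]: 0b11000111 ⊕ 0b00101101 ⊕ 0b01111000 = 0b10010010.

P'[0] = 0b11001010, P'[1] = 0b10100100, P'[2] = 0b00111111, P'[3] = 0b00110111, P'[4] = 0b11011010, P'[5] = 0b10010010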